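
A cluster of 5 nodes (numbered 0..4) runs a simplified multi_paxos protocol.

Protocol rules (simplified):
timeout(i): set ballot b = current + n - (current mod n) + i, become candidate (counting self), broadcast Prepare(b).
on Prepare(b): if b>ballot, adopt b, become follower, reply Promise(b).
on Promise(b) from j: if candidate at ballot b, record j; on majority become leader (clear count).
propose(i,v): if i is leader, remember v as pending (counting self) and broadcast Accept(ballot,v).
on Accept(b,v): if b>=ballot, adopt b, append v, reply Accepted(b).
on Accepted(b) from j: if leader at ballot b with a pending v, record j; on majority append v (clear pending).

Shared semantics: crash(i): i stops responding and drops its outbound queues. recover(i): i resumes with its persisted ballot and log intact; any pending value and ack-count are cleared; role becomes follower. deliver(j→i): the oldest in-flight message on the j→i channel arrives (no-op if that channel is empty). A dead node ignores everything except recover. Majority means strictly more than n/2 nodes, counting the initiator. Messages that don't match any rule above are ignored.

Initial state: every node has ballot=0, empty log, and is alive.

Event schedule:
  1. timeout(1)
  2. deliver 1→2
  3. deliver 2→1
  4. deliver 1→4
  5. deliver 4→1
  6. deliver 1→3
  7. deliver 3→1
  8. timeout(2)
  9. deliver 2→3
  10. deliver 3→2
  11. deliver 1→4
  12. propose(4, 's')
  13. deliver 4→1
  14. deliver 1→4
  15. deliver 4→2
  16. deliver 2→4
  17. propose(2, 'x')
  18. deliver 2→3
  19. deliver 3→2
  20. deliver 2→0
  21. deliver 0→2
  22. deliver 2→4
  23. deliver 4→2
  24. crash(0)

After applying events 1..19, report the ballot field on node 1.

6

1. timeout(1):  <1:cand b6 ->
2. deliver 1→2:  <2:foll b6 ->
3. deliver 2→1:  nop
4. deliver 1→4:  <4:foll b6 ->
5. deliver 4→1:  <1:lead b6 ->
6. deliver 1→3:  <3:foll b6 ->
7. deliver 3→1:  nop
8. timeout(2):  <2:cand b12 ->
9. deliver 2→3:  <3:foll b12 ->
10. deliver 3→2:  nop
11. deliver 1→4:  nop
12. propose(4,'s'):  nop
13. deliver 4→1:  nop
14. deliver 1→4:  nop
15. deliver 4→2:  nop
16. deliver 2→4:  <4:foll b12 ->
17. propose(2,'x'):  nop
18. deliver 2→3:  nop
19. deliver 3→2:  nop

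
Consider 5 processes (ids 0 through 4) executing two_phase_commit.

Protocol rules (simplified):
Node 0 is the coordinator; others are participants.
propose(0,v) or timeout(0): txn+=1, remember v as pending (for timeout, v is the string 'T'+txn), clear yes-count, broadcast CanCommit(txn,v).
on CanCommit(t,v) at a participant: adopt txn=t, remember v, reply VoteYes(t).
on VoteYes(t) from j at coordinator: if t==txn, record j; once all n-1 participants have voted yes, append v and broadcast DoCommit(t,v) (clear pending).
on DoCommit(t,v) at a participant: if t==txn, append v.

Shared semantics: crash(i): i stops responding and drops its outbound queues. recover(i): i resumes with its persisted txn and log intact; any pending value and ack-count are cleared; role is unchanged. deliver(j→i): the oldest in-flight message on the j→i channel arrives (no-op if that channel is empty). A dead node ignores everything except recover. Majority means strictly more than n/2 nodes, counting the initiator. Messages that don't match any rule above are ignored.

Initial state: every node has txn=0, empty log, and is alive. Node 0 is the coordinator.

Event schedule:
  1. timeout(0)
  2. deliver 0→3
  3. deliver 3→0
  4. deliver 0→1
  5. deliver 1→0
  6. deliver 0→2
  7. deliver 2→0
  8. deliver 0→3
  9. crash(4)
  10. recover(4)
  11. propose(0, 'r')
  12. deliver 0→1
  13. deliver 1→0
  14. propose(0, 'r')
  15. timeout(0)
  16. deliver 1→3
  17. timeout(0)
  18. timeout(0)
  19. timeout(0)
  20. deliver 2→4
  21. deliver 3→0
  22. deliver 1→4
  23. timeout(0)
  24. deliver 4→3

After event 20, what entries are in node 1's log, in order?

empty

[1] timeout(0) → N0(coor t1 [-])
[2] deliver 0→3 → N3(part t1 [-])
[3] deliver 3→0 → ∅
[4] deliver 0→1 → N1(part t1 [-])
[5] deliver 1→0 → ∅
[6] deliver 0→2 → N2(part t1 [-])
[7] deliver 2→0 → ∅
[8] deliver 0→3 → ∅
[9] crash(4) → N4(✗part t0 [-])
[10] recover(4) → N4(part t0 [-])
[11] propose(0,'r') → N0(coor t2 [-])
[12] deliver 0→1 → N1(part t2 [-])
[13] deliver 1→0 → ∅
[14] propose(0,'r') → N0(coor t3 [-])
[15] timeout(0) → N0(coor t4 [-])
[16] deliver 1→3 → ∅
[17] timeout(0) → N0(coor t5 [-])
[18] timeout(0) → N0(coor t6 [-])
[19] timeout(0) → N0(coor t7 [-])
[20] deliver 2→4 → ∅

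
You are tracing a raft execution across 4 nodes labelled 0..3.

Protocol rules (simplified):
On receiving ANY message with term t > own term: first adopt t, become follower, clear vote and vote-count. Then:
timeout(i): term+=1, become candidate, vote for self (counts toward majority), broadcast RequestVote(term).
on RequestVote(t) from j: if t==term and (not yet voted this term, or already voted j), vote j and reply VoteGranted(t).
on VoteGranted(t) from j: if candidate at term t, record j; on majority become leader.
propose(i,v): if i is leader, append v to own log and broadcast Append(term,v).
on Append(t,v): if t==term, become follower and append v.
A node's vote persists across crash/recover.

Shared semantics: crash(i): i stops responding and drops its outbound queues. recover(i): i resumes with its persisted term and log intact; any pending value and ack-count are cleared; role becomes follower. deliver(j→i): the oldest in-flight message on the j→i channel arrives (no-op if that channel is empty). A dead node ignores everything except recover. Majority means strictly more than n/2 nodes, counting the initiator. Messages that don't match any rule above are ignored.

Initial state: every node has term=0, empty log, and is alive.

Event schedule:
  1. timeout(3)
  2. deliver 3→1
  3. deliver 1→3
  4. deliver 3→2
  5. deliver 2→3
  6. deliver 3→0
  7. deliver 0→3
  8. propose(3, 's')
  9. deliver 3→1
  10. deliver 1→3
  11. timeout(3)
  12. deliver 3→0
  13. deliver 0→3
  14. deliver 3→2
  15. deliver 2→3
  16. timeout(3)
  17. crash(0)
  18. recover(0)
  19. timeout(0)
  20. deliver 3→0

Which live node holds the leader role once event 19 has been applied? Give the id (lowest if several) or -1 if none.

-1

[1] timeout(3) → N3(cand t1 [-])
[2] deliver 3→1 → N1(foll t1 [-])
[3] deliver 1→3 → ∅
[4] deliver 3→2 → N2(foll t1 [-])
[5] deliver 2→3 → N3(lead t1 [-])
[6] deliver 3→0 → N0(foll t1 [-])
[7] deliver 0→3 → ∅
[8] propose(3,'s') → N3(lead t1 [s])
[9] deliver 3→1 → N1(foll t1 [s])
[10] deliver 1→3 → ∅
[11] timeout(3) → N3(cand t2 [s])
[12] deliver 3→0 → N0(foll t1 [s])
[13] deliver 0→3 → ∅
[14] deliver 3→2 → N2(foll t1 [s])
[15] deliver 2→3 → ∅
[16] timeout(3) → N3(cand t3 [s])
[17] crash(0) → N0(✗foll t1 [s])
[18] recover(0) → N0(foll t1 [s])
[19] timeout(0) → N0(cand t2 [s])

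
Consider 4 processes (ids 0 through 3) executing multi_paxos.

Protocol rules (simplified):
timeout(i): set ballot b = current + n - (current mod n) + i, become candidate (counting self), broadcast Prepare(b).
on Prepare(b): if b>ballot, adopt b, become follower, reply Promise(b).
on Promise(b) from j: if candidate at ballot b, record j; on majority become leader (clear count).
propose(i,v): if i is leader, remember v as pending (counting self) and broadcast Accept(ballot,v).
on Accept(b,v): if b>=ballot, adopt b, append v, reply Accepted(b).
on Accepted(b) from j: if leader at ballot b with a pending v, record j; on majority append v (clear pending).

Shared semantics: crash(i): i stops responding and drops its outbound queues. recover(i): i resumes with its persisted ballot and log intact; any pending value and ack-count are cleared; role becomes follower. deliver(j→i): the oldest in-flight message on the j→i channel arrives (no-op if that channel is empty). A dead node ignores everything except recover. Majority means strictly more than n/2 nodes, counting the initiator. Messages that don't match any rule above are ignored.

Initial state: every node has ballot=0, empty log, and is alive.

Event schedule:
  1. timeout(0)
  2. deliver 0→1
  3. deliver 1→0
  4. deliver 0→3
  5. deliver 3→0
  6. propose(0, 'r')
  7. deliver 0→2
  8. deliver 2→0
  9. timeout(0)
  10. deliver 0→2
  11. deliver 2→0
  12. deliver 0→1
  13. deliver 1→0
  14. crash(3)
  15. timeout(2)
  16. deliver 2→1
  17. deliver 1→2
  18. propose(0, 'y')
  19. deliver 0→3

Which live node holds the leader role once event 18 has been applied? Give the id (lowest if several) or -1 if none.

[1] timeout(0) → N0(cand b4 [-])
[2] deliver 0→1 → N1(foll b4 [-])
[3] deliver 1→0 → ∅
[4] deliver 0→3 → N3(foll b4 [-])
[5] deliver 3→0 → N0(lead b4 [-])
[6] propose(0,'r') → ∅
[7] deliver 0→2 → N2(foll b4 [-])
[8] deliver 2→0 → ∅
[9] timeout(0) → N0(cand b8 [-])
[10] deliver 0→2 → N2(foll b4 [r])
[11] deliver 2→0 → ∅
[12] deliver 0→1 → N1(foll b4 [r])
[13] deliver 1→0 → ∅
[14] crash(3) → N3(✗foll b4 [-])
[15] timeout(2) → N2(cand b10 [r])
[16] deliver 2→1 → N1(foll b10 [r])
[17] deliver 1→2 → ∅
[18] propose(0,'y') → ∅

-1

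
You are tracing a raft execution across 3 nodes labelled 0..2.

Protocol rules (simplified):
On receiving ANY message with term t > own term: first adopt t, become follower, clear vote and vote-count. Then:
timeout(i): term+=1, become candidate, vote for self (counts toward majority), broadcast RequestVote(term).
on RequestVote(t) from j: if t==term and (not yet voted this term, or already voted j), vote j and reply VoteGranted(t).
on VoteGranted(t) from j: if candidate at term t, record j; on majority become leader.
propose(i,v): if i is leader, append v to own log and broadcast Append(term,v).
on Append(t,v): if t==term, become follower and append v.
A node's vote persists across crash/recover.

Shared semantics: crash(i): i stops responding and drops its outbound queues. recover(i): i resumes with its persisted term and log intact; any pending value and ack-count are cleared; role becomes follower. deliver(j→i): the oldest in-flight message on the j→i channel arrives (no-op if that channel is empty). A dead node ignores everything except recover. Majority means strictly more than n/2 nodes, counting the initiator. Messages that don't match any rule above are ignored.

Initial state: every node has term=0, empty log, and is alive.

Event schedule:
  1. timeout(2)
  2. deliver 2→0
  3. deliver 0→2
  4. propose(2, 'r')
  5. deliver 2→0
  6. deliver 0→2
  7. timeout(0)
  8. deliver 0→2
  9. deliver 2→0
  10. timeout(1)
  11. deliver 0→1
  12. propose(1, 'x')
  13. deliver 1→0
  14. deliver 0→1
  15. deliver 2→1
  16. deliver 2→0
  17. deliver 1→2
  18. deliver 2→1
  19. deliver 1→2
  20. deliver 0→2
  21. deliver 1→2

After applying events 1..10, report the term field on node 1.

e1 timeout(2): 2[cand,t=1,-]
e2 deliver 2→0: 0[foll,t=1,-]
e3 deliver 0→2: 2[lead,t=1,-]
e4 propose(2,'r'): 2[lead,t=1,r]
e5 deliver 2→0: 0[foll,t=1,r]
e6 deliver 0→2: ·
e7 timeout(0): 0[cand,t=2,r]
e8 deliver 0→2: 2[foll,t=2,r]
e9 deliver 2→0: 0[lead,t=2,r]
e10 timeout(1): 1[cand,t=1,-]

1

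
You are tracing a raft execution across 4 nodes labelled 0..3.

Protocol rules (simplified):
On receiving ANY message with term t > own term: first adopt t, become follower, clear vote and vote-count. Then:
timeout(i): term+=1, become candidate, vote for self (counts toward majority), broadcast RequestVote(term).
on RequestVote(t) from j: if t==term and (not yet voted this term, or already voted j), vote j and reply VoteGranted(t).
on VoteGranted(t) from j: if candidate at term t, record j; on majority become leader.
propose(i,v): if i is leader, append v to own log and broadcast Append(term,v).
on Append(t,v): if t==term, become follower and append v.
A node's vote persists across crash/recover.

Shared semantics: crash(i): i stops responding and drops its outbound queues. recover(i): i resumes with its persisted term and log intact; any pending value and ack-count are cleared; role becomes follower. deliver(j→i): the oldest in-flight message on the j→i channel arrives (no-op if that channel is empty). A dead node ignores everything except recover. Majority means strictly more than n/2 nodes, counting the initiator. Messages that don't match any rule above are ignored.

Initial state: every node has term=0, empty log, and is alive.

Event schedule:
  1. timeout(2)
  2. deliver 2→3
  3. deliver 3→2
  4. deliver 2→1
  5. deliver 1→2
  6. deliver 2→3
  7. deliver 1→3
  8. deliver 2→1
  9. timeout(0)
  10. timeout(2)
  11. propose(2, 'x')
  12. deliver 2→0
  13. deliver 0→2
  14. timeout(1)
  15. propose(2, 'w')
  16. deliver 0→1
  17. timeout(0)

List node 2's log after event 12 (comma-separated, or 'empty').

[1] timeout(2) → N2(cand t1 [-])
[2] deliver 2→3 → N3(foll t1 [-])
[3] deliver 3→2 → ∅
[4] deliver 2→1 → N1(foll t1 [-])
[5] deliver 1→2 → N2(lead t1 [-])
[6] deliver 2→3 → ∅
[7] deliver 1→3 → ∅
[8] deliver 2→1 → ∅
[9] timeout(0) → N0(cand t1 [-])
[10] timeout(2) → N2(cand t2 [-])
[11] propose(2,'x') → ∅
[12] deliver 2→0 → ∅

empty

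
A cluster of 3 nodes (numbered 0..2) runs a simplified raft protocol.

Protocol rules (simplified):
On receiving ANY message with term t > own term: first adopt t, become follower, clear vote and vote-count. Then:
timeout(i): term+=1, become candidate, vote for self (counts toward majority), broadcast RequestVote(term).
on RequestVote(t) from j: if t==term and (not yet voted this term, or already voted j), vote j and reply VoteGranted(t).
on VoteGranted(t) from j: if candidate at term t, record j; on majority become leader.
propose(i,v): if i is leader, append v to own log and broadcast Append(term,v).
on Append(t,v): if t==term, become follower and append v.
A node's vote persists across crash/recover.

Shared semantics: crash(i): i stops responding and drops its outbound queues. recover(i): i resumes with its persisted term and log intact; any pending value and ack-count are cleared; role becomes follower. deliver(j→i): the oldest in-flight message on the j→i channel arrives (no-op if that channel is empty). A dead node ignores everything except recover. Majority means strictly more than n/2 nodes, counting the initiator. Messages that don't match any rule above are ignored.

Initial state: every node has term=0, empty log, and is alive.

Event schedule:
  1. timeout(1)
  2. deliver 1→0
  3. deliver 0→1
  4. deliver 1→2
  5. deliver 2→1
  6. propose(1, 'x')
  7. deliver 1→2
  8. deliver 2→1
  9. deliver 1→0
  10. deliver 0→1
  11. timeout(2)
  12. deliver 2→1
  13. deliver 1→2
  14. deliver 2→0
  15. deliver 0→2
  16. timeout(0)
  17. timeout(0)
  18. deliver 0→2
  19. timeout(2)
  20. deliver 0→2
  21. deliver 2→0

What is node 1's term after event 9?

1

e1 timeout(1): 1[cand,t=1,-]
e2 deliver 1→0: 0[foll,t=1,-]
e3 deliver 0→1: 1[lead,t=1,-]
e4 deliver 1→2: 2[foll,t=1,-]
e5 deliver 2→1: ·
e6 propose(1,'x'): 1[lead,t=1,x]
e7 deliver 1→2: 2[foll,t=1,x]
e8 deliver 2→1: ·
e9 deliver 1→0: 0[foll,t=1,x]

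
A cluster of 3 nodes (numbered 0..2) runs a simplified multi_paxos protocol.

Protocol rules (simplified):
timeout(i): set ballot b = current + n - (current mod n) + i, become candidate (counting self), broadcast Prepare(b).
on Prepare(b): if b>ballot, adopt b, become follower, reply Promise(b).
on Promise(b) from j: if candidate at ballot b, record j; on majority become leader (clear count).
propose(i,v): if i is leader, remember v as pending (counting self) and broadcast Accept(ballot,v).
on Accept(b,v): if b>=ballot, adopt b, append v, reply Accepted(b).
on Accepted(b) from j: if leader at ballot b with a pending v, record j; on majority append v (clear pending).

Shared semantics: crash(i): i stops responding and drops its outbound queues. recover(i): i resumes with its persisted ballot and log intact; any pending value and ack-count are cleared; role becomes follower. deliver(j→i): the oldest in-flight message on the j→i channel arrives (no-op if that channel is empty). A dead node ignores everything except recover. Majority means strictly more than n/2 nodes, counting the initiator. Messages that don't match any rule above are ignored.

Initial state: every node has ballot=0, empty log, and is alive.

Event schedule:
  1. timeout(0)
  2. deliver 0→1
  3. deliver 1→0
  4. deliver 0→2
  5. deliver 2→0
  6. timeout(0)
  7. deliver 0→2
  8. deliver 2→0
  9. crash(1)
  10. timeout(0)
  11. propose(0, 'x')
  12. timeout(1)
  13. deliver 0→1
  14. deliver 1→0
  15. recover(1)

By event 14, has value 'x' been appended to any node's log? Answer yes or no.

[1] timeout(0) → N0(cand b3 [-])
[2] deliver 0→1 → N1(foll b3 [-])
[3] deliver 1→0 → N0(lead b3 [-])
[4] deliver 0→2 → N2(foll b3 [-])
[5] deliver 2→0 → ∅
[6] timeout(0) → N0(cand b6 [-])
[7] deliver 0→2 → N2(foll b6 [-])
[8] deliver 2→0 → N0(lead b6 [-])
[9] crash(1) → N1(✗foll b3 [-])
[10] timeout(0) → N0(cand b9 [-])
[11] propose(0,'x') → ∅
[12] timeout(1) → ∅
[13] deliver 0→1 → ∅
[14] deliver 1→0 → ∅

no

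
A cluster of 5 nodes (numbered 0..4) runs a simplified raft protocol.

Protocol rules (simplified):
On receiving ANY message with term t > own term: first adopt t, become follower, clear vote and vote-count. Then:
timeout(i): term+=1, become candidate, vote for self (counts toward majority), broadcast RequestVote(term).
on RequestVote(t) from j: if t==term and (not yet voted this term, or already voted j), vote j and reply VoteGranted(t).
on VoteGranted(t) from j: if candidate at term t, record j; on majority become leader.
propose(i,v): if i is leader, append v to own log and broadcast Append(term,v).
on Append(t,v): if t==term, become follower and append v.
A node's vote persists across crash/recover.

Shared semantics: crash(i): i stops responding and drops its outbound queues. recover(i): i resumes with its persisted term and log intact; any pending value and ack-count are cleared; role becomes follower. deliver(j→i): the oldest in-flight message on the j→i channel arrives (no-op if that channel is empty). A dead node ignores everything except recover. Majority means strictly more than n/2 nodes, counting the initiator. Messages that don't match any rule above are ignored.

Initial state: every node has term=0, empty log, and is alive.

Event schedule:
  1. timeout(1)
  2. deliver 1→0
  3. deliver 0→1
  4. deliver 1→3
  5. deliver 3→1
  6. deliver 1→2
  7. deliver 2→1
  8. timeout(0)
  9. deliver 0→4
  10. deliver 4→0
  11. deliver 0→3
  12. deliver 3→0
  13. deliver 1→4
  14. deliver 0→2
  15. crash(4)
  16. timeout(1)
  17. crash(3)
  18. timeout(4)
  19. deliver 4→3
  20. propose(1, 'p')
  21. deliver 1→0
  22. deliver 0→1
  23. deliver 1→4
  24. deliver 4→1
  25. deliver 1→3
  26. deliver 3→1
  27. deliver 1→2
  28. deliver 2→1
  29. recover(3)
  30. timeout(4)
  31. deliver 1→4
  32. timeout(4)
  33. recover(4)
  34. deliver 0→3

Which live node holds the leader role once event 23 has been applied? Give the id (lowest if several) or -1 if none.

0

e1 timeout(1): 1[cand,t=1,-]
e2 deliver 1→0: 0[foll,t=1,-]
e3 deliver 0→1: ·
e4 deliver 1→3: 3[foll,t=1,-]
e5 deliver 3→1: 1[lead,t=1,-]
e6 deliver 1→2: 2[foll,t=1,-]
e7 deliver 2→1: ·
e8 timeout(0): 0[cand,t=2,-]
e9 deliver 0→4: 4[foll,t=2,-]
e10 deliver 4→0: ·
e11 deliver 0→3: 3[foll,t=2,-]
e12 deliver 3→0: 0[lead,t=2,-]
e13 deliver 1→4: ·
e14 deliver 0→2: 2[foll,t=2,-]
e15 crash(4): 4[✗foll,t=2,-]
e16 timeout(1): 1[cand,t=2,-]
e17 crash(3): 3[✗foll,t=2,-]
e18 timeout(4): ·
e19 deliver 4→3: ·
e20 propose(1,'p'): ·
e21 deliver 1→0: ·
e22 deliver 0→1: ·
e23 deliver 1→4: ·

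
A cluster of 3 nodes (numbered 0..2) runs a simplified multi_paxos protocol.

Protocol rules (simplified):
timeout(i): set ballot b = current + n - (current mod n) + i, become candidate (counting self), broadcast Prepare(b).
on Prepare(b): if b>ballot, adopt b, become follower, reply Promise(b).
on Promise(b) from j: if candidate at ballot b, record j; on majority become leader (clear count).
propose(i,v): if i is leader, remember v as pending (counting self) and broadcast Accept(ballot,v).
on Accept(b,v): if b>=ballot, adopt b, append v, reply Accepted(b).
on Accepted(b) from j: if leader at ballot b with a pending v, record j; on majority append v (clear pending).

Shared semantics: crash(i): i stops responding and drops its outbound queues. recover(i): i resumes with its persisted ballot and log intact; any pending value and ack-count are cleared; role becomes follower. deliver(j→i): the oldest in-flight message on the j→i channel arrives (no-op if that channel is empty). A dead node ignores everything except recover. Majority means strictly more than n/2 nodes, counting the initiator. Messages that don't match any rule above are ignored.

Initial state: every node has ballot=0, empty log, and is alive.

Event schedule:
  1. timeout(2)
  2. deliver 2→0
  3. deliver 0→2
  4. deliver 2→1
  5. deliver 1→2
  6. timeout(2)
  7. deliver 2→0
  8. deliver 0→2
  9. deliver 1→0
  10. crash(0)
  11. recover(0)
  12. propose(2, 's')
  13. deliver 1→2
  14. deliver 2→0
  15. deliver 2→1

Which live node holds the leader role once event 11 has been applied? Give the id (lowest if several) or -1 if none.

after 1 — timeout(2): n2:cand/b5/[-]
after 2 — deliver 2→0: n0:foll/b5/[-]
after 3 — deliver 0→2: n2:lead/b5/[-]
after 4 — deliver 2→1: n1:foll/b5/[-]
after 5 — deliver 1→2: ·
after 6 — timeout(2): n2:cand/b8/[-]
after 7 — deliver 2→0: n0:foll/b8/[-]
after 8 — deliver 0→2: n2:lead/b8/[-]
after 9 — deliver 1→0: ·
after 10 — crash(0): n0:✗foll/b8/[-]
after 11 — recover(0): n0:foll/b8/[-]

2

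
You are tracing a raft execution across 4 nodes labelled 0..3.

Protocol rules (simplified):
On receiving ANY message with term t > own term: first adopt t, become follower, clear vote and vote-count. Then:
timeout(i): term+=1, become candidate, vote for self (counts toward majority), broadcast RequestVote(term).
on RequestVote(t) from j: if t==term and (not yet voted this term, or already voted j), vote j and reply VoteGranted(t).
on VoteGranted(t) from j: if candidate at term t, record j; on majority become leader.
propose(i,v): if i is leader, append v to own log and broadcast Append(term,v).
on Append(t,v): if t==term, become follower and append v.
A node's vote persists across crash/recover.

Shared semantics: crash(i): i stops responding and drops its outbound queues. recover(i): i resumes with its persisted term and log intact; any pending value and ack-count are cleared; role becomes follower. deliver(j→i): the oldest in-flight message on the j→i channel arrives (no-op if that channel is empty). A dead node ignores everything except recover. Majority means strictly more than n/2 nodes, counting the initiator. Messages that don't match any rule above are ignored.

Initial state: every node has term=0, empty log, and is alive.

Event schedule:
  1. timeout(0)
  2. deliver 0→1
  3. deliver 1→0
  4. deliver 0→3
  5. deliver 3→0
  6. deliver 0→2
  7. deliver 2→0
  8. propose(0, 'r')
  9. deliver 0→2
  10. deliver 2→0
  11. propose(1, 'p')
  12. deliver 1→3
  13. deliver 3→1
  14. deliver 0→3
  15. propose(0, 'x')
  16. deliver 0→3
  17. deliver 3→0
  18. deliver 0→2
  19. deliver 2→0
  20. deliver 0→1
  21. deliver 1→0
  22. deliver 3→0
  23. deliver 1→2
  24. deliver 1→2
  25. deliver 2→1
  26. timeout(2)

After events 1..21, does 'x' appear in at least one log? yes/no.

yes

e1 timeout(0): 0[cand,t=1,-]
e2 deliver 0→1: 1[foll,t=1,-]
e3 deliver 1→0: ·
e4 deliver 0→3: 3[foll,t=1,-]
e5 deliver 3→0: 0[lead,t=1,-]
e6 deliver 0→2: 2[foll,t=1,-]
e7 deliver 2→0: ·
e8 propose(0,'r'): 0[lead,t=1,r]
e9 deliver 0→2: 2[foll,t=1,r]
e10 deliver 2→0: ·
e11 propose(1,'p'): ·
e12 deliver 1→3: ·
e13 deliver 3→1: ·
e14 deliver 0→3: 3[foll,t=1,r]
e15 propose(0,'x'): 0[lead,t=1,r,x]
e16 deliver 0→3: 3[foll,t=1,r,x]
e17 deliver 3→0: ·
e18 deliver 0→2: 2[foll,t=1,r,x]
e19 deliver 2→0: ·
e20 deliver 0→1: 1[foll,t=1,r]
e21 deliver 1→0: ·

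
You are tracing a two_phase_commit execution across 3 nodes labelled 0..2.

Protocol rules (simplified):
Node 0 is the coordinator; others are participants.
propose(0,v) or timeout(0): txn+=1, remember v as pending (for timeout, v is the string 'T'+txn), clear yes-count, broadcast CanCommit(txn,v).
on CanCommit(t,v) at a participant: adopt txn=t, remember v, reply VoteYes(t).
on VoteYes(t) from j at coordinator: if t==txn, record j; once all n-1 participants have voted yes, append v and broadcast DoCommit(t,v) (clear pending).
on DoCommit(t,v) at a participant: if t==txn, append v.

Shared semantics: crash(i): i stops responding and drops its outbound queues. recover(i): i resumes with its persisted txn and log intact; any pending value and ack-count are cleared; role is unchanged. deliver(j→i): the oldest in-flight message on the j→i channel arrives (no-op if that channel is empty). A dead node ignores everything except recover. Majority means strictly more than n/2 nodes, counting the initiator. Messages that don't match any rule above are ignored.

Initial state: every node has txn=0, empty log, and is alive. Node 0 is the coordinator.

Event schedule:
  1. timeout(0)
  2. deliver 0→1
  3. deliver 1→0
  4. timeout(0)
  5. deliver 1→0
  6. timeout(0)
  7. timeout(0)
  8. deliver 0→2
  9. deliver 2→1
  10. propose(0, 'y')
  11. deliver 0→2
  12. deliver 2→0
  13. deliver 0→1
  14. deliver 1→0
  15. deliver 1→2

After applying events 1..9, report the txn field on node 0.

4

[1] timeout(0) → N0(coor t1 [-])
[2] deliver 0→1 → N1(part t1 [-])
[3] deliver 1→0 → ∅
[4] timeout(0) → N0(coor t2 [-])
[5] deliver 1→0 → ∅
[6] timeout(0) → N0(coor t3 [-])
[7] timeout(0) → N0(coor t4 [-])
[8] deliver 0→2 → N2(part t1 [-])
[9] deliver 2→1 → ∅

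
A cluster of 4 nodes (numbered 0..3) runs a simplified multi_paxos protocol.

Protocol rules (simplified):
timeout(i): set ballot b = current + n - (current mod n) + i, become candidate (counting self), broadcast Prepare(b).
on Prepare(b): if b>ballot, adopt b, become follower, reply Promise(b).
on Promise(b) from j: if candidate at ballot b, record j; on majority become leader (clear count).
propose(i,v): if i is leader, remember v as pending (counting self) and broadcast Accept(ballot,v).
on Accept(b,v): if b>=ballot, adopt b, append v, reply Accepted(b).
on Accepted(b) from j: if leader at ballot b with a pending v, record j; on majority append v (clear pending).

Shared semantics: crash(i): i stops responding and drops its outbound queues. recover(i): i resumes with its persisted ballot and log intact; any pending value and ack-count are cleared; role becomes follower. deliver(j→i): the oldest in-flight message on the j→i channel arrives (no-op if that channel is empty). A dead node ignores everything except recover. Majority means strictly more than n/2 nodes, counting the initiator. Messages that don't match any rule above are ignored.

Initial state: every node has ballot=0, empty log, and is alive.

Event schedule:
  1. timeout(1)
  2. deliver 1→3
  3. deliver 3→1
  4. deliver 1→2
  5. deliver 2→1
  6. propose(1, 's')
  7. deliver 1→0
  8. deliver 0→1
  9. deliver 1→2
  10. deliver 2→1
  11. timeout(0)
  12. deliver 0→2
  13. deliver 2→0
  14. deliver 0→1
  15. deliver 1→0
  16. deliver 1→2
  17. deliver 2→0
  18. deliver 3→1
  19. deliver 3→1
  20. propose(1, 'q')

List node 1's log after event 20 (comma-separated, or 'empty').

empty

step 1 timeout(1): 1={cand,b=5,log=-}
step 2 deliver 1→3: 3={foll,b=5,log=-}
step 3 deliver 3→1: —
step 4 deliver 1→2: 2={foll,b=5,log=-}
step 5 deliver 2→1: 1={lead,b=5,log=-}
step 6 propose(1,'s'): —
step 7 deliver 1→0: 0={foll,b=5,log=-}
step 8 deliver 0→1: —
step 9 deliver 1→2: 2={foll,b=5,log=s}
step 10 deliver 2→1: —
step 11 timeout(0): 0={cand,b=8,log=-}
step 12 deliver 0→2: 2={foll,b=8,log=s}
step 13 deliver 2→0: —
step 14 deliver 0→1: 1={foll,b=8,log=-}
step 15 deliver 1→0: —
step 16 deliver 1→2: —
step 17 deliver 2→0: —
step 18 deliver 3→1: —
step 19 deliver 3→1: —
step 20 propose(1,'q'): —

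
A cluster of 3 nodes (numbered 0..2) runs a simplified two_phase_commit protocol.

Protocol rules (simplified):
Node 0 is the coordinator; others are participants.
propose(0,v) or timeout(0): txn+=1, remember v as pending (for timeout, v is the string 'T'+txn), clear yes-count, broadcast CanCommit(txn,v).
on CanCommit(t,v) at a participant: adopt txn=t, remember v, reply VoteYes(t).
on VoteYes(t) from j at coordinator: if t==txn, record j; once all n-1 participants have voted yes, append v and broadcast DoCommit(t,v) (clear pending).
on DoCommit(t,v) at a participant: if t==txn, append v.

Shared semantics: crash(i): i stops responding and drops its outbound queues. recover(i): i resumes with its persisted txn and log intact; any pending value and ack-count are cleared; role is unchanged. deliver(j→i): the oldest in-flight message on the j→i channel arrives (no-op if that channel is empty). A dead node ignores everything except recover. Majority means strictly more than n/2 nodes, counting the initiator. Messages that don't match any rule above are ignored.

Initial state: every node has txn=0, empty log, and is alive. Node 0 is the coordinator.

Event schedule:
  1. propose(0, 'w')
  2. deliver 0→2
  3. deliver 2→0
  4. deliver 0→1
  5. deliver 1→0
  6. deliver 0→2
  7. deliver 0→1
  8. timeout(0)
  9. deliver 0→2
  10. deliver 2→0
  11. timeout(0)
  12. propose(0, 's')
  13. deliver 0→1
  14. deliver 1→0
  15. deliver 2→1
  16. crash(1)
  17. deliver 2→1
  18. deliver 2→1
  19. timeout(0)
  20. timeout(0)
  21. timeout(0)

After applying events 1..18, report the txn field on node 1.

1. propose(0,'w'):  <0:coor t1 ->
2. deliver 0→2:  <2:part t1 ->
3. deliver 2→0:  nop
4. deliver 0→1:  <1:part t1 ->
5. deliver 1→0:  <0:coor t1 w>
6. deliver 0→2:  <2:part t1 w>
7. deliver 0→1:  <1:part t1 w>
8. timeout(0):  <0:coor t2 w>
9. deliver 0→2:  <2:part t2 w>
10. deliver 2→0:  nop
11. timeout(0):  <0:coor t3 w>
12. propose(0,'s'):  <0:coor t4 w>
13. deliver 0→1:  <1:part t2 w>
14. deliver 1→0:  nop
15. deliver 2→1:  nop
16. crash(1):  <1:✗part t2 w>
17. deliver 2→1:  nop
18. deliver 2→1:  nop

2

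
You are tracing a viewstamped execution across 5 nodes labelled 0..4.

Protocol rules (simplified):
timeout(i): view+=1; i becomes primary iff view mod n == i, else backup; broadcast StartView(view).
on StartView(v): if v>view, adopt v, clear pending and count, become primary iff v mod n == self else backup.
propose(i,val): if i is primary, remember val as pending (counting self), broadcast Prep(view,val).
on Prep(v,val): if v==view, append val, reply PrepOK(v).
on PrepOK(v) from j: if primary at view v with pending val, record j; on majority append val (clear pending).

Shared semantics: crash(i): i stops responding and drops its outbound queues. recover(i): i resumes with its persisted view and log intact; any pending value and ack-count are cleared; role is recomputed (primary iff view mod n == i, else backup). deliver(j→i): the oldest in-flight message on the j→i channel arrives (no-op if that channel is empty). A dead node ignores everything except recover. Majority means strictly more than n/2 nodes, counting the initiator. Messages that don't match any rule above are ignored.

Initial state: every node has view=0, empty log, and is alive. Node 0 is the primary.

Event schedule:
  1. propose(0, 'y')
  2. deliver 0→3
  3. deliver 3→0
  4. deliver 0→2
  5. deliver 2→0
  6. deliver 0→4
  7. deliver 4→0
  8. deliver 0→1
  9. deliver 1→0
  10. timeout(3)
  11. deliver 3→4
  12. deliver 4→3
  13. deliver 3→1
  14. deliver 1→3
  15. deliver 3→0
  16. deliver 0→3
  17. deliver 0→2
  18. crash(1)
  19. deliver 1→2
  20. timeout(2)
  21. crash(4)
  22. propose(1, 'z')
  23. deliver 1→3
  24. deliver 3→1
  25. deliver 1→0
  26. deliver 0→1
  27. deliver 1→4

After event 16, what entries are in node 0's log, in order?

y

after 1 — propose(0,'y'): ·
after 2 — deliver 0→3: n3:back/v0/[y]
after 3 — deliver 3→0: ·
after 4 — deliver 0→2: n2:back/v0/[y]
after 5 — deliver 2→0: n0:prim/v0/[y]
after 6 — deliver 0→4: n4:back/v0/[y]
after 7 — deliver 4→0: ·
after 8 — deliver 0→1: n1:back/v0/[y]
after 9 — deliver 1→0: ·
after 10 — timeout(3): n3:back/v1/[y]
after 11 — deliver 3→4: n4:back/v1/[y]
after 12 — deliver 4→3: ·
after 13 — deliver 3→1: n1:prim/v1/[y]
after 14 — deliver 1→3: ·
after 15 — deliver 3→0: n0:back/v1/[y]
after 16 — deliver 0→3: ·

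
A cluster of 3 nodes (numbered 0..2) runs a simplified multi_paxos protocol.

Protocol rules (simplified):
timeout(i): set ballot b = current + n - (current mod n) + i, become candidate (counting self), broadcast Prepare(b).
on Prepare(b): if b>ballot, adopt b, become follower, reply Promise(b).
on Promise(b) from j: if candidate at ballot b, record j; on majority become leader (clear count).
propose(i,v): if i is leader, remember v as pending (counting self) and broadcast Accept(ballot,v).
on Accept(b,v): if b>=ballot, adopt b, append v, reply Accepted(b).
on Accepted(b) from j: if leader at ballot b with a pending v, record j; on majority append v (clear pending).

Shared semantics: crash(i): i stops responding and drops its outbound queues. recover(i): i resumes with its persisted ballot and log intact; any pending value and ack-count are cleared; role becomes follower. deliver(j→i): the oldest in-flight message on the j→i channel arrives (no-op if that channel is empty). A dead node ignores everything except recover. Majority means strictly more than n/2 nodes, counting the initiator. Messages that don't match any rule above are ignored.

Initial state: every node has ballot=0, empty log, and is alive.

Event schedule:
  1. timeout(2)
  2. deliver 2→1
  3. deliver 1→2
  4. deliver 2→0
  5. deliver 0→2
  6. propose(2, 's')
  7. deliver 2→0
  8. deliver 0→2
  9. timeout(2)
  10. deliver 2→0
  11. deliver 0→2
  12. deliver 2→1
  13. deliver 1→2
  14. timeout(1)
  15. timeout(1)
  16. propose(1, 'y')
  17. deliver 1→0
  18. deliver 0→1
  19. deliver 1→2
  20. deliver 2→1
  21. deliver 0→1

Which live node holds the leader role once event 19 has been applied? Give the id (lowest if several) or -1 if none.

after 1 — timeout(2): n2:cand/b5/[-]
after 2 — deliver 2→1: n1:foll/b5/[-]
after 3 — deliver 1→2: n2:lead/b5/[-]
after 4 — deliver 2→0: n0:foll/b5/[-]
after 5 — deliver 0→2: ·
after 6 — propose(2,'s'): ·
after 7 — deliver 2→0: n0:foll/b5/[s]
after 8 — deliver 0→2: n2:lead/b5/[s]
after 9 — timeout(2): n2:cand/b8/[s]
after 10 — deliver 2→0: n0:foll/b8/[s]
after 11 — deliver 0→2: n2:lead/b8/[s]
after 12 — deliver 2→1: n1:foll/b5/[s]
after 13 — deliver 1→2: ·
after 14 — timeout(1): n1:cand/b7/[s]
after 15 — timeout(1): n1:cand/b10/[s]
after 16 — propose(1,'y'): ·
after 17 — deliver 1→0: ·
after 18 — deliver 0→1: ·
after 19 — deliver 1→2: ·

2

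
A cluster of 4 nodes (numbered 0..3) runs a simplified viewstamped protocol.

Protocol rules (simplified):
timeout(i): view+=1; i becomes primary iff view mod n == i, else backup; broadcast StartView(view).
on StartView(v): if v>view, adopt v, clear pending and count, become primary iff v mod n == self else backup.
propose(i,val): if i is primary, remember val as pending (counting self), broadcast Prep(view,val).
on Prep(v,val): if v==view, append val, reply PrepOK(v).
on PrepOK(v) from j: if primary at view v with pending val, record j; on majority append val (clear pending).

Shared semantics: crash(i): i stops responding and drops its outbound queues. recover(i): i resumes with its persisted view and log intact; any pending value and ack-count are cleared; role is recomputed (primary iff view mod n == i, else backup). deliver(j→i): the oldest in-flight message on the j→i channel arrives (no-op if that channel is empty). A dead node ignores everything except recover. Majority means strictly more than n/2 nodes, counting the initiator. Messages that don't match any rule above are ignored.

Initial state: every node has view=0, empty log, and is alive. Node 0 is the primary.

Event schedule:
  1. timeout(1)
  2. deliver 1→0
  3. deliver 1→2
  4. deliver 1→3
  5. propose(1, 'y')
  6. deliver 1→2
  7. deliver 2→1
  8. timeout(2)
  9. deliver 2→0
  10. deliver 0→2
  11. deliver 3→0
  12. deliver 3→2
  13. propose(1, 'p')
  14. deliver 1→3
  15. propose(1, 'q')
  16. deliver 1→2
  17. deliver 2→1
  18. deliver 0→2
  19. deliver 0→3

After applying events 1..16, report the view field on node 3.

1

[1] timeout(1) → N1(prim v1 [-])
[2] deliver 1→0 → N0(back v1 [-])
[3] deliver 1→2 → N2(back v1 [-])
[4] deliver 1→3 → N3(back v1 [-])
[5] propose(1,'y') → ∅
[6] deliver 1→2 → N2(back v1 [y])
[7] deliver 2→1 → ∅
[8] timeout(2) → N2(prim v2 [y])
[9] deliver 2→0 → N0(back v2 [-])
[10] deliver 0→2 → ∅
[11] deliver 3→0 → ∅
[12] deliver 3→2 → ∅
[13] propose(1,'p') → ∅
[14] deliver 1→3 → N3(back v1 [y])
[15] propose(1,'q') → ∅
[16] deliver 1→2 → ∅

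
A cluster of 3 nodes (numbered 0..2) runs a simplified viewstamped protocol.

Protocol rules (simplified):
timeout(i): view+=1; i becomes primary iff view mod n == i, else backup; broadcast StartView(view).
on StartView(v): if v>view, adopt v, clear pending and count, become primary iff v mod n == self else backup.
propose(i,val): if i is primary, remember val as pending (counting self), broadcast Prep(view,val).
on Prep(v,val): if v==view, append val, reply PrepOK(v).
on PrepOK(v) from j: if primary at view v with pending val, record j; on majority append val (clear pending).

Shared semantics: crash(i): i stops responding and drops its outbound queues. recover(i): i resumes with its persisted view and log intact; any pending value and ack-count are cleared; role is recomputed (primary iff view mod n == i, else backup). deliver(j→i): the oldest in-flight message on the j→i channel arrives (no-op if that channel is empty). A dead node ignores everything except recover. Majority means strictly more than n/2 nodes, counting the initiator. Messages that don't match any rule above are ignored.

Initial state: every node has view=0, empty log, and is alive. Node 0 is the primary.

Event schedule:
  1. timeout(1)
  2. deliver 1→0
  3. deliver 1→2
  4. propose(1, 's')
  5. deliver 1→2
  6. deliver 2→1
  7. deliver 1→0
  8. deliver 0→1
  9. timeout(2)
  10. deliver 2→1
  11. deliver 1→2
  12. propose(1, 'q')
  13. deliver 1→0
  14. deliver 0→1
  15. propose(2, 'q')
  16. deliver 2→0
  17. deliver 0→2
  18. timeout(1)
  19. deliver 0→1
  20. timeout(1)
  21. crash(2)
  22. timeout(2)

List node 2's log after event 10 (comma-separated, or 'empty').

s

step 1 timeout(1): 1={prim,v=1,log=-}
step 2 deliver 1→0: 0={back,v=1,log=-}
step 3 deliver 1→2: 2={back,v=1,log=-}
step 4 propose(1,'s'): —
step 5 deliver 1→2: 2={back,v=1,log=s}
step 6 deliver 2→1: 1={prim,v=1,log=s}
step 7 deliver 1→0: 0={back,v=1,log=s}
step 8 deliver 0→1: —
step 9 timeout(2): 2={prim,v=2,log=s}
step 10 deliver 2→1: 1={back,v=2,log=s}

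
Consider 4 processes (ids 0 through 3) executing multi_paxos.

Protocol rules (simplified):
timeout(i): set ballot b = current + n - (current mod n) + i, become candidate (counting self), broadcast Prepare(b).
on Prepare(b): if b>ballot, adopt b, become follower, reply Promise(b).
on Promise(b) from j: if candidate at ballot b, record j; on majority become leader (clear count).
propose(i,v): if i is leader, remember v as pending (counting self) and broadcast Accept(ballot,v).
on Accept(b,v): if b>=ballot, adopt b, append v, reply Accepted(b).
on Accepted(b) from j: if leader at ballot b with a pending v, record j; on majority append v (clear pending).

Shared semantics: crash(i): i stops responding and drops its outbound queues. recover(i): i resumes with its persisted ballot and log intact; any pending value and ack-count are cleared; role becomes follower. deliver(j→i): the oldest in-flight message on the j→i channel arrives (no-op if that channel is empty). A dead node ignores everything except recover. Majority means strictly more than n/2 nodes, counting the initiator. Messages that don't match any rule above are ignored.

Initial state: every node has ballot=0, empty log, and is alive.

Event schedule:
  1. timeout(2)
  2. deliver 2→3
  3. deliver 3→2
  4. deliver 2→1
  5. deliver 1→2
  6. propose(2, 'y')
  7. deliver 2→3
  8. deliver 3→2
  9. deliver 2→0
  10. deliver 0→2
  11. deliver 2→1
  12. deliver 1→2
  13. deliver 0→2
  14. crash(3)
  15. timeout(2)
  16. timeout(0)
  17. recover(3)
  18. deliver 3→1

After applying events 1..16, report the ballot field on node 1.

6

e1 timeout(2): 2[cand,b=6,-]
e2 deliver 2→3: 3[foll,b=6,-]
e3 deliver 3→2: ·
e4 deliver 2→1: 1[foll,b=6,-]
e5 deliver 1→2: 2[lead,b=6,-]
e6 propose(2,'y'): ·
e7 deliver 2→3: 3[foll,b=6,y]
e8 deliver 3→2: ·
e9 deliver 2→0: 0[foll,b=6,-]
e10 deliver 0→2: ·
e11 deliver 2→1: 1[foll,b=6,y]
e12 deliver 1→2: 2[lead,b=6,y]
e13 deliver 0→2: ·
e14 crash(3): 3[✗foll,b=6,y]
e15 timeout(2): 2[cand,b=10,y]
e16 timeout(0): 0[cand,b=8,-]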